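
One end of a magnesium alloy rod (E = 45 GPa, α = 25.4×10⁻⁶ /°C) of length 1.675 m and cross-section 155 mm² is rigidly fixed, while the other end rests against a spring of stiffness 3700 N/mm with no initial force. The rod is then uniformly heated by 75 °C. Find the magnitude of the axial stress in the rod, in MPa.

Free thermal expansion: δ_free = αΔT L = 25.4×10⁻⁶ × 75 × 1675 = 3.191 mm.
Let P be the compressive force at the spring. The rod shortens elastically by PL/(AE) and the spring compresses by P/k; together these equal δ_free.
P [ L/(AE) + 1/k ] = δ_free → P [ 1675/(155×45×10³) + 1/(3700) ] = 3.191.
P = 3.191 / 0.0005104 = 6252 N.
σ = P/A = 6252/155 = 40.33 MPa.

σ ≈ 40.3 MPa (compressive)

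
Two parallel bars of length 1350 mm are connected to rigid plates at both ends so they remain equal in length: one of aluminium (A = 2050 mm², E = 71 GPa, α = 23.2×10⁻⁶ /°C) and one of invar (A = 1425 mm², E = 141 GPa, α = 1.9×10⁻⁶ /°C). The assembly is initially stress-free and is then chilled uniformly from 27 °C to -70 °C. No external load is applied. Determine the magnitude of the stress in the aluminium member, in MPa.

σ ≈ 85.1 MPa (tensile)

The aluminium has the larger α, so on cooling it would change length more than the invar if both were free. The rigid plates force a common final length, so the aluminium is put into tension and the invar into compression, with equal and opposite forces P (no external load).
Compatibility of the two members (thermal + elastic change equal): (α₁ − α₂)ΔT = P·[1/(A₁E₁) + 1/(A₂E₂)].
|α₁ − α₂|·ΔT = 21.3×10⁻⁶ × 97 = 0.002066.
1/(A₁E₁) + 1/(A₂E₂) = 1/(2050×71×10³) + 1/(1425×141×10³) = 1.185×10⁻⁸ N⁻¹.
So P = 0.002066 / 1.185×10⁻⁸ = 174.4 kN.
σ_{aluminium} = P/A₁ = 174400/2050 = 85.07 MPa, tensile.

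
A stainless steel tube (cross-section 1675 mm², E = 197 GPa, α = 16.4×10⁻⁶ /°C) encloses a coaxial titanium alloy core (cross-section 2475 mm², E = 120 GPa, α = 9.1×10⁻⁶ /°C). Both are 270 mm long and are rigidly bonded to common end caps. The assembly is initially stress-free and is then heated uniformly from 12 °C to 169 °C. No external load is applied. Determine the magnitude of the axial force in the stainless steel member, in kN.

P ≈ 179 kN (compressive in the stainless steel)

Equilibrium of a rigid end plate with no external load gives equal and opposite internal forces ±P in the two members. Since α_{stainless steel} > α_{titanium alloy}, heating drives the stainless steel into compression and the titanium alloy into tension.
Compatibility of the two members (thermal + elastic change equal): (α₁ − α₂)ΔT = P·[1/(A₁E₁) + 1/(A₂E₂)].
|α₁ − α₂|·ΔT = 7.3×10⁻⁶ × 157 = 0.001146.
1/(A₁E₁) + 1/(A₂E₂) = 1/(1675×197×10³) + 1/(2475×120×10³) = 6.398×10⁻⁹ N⁻¹.
P = 0.001146 / 6.398×10⁻⁹ = 179100 N = 179.1 kN.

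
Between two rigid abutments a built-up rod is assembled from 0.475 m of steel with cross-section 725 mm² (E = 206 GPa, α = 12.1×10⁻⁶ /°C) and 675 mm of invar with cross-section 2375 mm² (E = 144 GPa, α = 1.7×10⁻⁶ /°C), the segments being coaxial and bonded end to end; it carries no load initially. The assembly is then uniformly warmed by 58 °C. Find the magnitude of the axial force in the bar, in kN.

If the supports were absent, the total length change would be Σ αᵢΔT Lᵢ = 12.1×10⁻⁶×58×475 + 1.7×10⁻⁶×58×675 = 0.3999 mm.
Since the ends are fixed, an axial force P builds up, equal in every segment, with P · Σ Lᵢ/(AᵢEᵢ) = δ_free.
The series flexibility is Σ Lᵢ/(AᵢEᵢ) = 475/(725×206×10³) + 675/(2375×144×10³) = 5.154×10⁻⁶ mm/N.
Hence P = δ_free / Σ(L/AE) = 0.3999/5.154×10⁻⁶ = 77.59 kN (compressive).

P ≈ 77.6 kN (compressive)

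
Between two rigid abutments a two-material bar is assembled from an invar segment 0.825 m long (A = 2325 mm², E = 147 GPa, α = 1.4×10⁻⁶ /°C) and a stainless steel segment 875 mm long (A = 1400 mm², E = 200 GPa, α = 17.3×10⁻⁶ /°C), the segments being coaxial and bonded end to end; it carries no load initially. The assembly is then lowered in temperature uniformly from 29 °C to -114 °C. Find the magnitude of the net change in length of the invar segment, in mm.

|ΔL| ≈ 0.85 mm

Free thermal contraction of the whole bar: Σ αᵢΔT Lᵢ = 1.4×10⁻⁶×143×825 + 17.3×10⁻⁶×143×875 = 2.33 mm.
Since the ends are fixed, an axial force P builds up, equal in every segment, with P · Σ Lᵢ/(AᵢEᵢ) = δ_free.
The series flexibility is Σ Lᵢ/(AᵢEᵢ) = 825/(2325×147×10³) + 875/(1400×200×10³) = 5.539×10⁻⁶ mm/N.
Hence P = δ_free / Σ(L/AE) = 2.33/5.539×10⁻⁶ = 420.6 kN (tensile).
For the invar segment, free thermal change = 1.4×10⁻⁶×143×825 = 0.1652 mm and elastic change from P = 420600×825/(2325×147×10³) = 1.015 mm; these oppose, so the net change is 0.85 mm (segment lengthens).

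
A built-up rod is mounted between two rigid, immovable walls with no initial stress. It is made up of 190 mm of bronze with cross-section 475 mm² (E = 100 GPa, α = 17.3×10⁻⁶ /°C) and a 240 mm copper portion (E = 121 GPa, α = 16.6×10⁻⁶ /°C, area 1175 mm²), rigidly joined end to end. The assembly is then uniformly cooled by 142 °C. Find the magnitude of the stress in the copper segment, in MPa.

If the supports were absent, the total length change would be Σ αᵢΔT Lᵢ = 17.3×10⁻⁶×142×190 + 16.6×10⁻⁶×142×240 = 1.032 mm.
The rigid supports impose zero overall length change; the single axial force P common to all segments must satisfy P Σ Lᵢ/(AᵢEᵢ) = δ_free.
Σ Lᵢ/(AᵢEᵢ) = 190/(475×100×10³) + 240/(1175×121×10³) = 5.688×10⁻⁶ mm/N.
P = 1.032 / 5.688×10⁻⁶ = 181500 N = 181.5 kN, tensile.
σ_{copper} = P / A = 181500 / 1175 = 154.5 MPa.

σ ≈ 154 MPa (tensile)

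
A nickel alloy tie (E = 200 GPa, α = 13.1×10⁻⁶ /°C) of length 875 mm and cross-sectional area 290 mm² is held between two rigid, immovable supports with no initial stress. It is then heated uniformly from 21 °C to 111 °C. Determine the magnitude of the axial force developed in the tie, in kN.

The ends cannot move, so σ = EαΔT = 200×10³ × 13.1×10⁻⁶ × 90 = 235.8 MPa.
P = AEαΔT = 290 × 200×10³ × 13.1×10⁻⁶ × 90 = 68.38 kN (compressive).

P ≈ 68.4 kN (compressive)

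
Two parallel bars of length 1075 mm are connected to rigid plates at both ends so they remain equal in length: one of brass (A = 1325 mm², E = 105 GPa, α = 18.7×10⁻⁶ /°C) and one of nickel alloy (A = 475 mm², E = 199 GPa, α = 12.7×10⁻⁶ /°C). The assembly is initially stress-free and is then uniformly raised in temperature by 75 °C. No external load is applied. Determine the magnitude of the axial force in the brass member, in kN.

The brass has the larger α, so on heating it would change length more than the nickel alloy if both were free. The rigid plates force a common final length, so the brass is put into compression and the nickel alloy into tension, with equal and opposite forces P (no external load).
Setting the final lengths equal and cancelling L: (α₁ − α₂)ΔT = P/(A₁E₁) + P/(A₂E₂).
|α₁ − α₂|·ΔT = 6×10⁻⁶ × 75 = 0.00045.
1/(A₁E₁) + 1/(A₂E₂) = 1/(1325×105×10³) + 1/(475×199×10³) = 1.777×10⁻⁸ N⁻¹.
So P = 0.00045 / 1.777×10⁻⁸ = 25.33 kN.

P ≈ 25.3 kN (compressive in the brass)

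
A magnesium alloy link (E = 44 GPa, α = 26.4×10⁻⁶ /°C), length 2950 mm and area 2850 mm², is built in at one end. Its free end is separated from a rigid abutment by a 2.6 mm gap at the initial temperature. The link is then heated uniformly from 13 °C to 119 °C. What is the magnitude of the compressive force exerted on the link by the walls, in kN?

P ≈ 240 kN

If the wall were absent the link would grow by αΔT L = 26.4×10⁻⁶ × 106 × 2950 = 8.255 mm.
This exceeds the 2.6 mm gap, so the wall pushes back. The portion of expansion that must be recovered elastically is δ_free − gap = 8.255 − 2.6 = 5.655 mm.
So σ = E(δ_free − g)/L = 44×10³ × 5.655/2950 = 84.35 MPa.
Force on the wall = σA = 84.35 × 2850 mm² = 240.4 kN.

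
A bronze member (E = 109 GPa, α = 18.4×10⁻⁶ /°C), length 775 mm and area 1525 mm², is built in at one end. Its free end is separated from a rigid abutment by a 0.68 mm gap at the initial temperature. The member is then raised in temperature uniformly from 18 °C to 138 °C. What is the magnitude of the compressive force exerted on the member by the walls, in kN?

P ≈ 221 kN

Free thermal elongation = αΔT L = 18.4×10⁻⁶ × 120 × 775 = 1.711 mm.
After closing the 0.68 mm clearance, 1.711 − 0.68 = 1.031 mm of expansion remains to be suppressed by the wall.
So σ = E(δ_free − g)/L = 109×10³ × 1.031/775 = 145 MPa.
Force on the wall = σA = 145 × 1525 mm² = 221.2 kN.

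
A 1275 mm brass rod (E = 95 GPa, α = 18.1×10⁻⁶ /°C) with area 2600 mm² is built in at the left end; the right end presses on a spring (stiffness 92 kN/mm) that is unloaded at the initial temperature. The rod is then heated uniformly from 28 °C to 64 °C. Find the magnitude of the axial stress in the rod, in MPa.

σ ≈ 19.9 MPa (compressive)

Free thermal expansion: δ_free = αΔT L = 18.1×10⁻⁶ × 36 × 1275 = 0.8308 mm.
Let P be the compressive force at the spring. The rod shortens elastically by PL/(AE) and the spring compresses by P/k; together these equal δ_free.
So P = δ_free / [L/(AE) + 1/k] = 0.8308 / [ 1275/(2600×95×10³) + 1/(92×10³) ].
P = 0.8308 / 1.603×10⁻⁵ = 51820 N.
σ = P/A = 51820/2600 = 19.93 MPa.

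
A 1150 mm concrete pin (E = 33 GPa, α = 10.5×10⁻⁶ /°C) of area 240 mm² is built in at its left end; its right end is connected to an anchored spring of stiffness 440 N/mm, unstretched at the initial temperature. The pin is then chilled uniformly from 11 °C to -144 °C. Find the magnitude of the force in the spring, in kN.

The unrestrained thermal change is αΔT L = 10.5×10⁻⁶ × 155 × 1150 = 1.872 mm.
With a force P in the spring, the elastic change of the pin is PL/(AE) and that of the spring is P/k; compatibility requires their sum to equal δ_free.
So P = δ_free / [L/(AE) + 1/k] = 1.872 / [ 1150/(240×33×10³) + 1/(440) ].
P = 1.872 / 0.002418 = 774.1 N.

P ≈ 0.774 kN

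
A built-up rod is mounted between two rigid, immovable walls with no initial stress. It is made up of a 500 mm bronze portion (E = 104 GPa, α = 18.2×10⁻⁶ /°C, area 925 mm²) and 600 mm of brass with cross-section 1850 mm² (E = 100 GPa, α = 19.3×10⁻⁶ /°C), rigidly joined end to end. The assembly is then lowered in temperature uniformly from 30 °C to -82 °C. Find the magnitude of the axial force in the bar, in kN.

P ≈ 274 kN (tensile)

If the supports were absent, the total length change would be Σ αᵢΔT Lᵢ = 18.2×10⁻⁶×112×500 + 19.3×10⁻⁶×112×600 = 2.316 mm.
The walls prevent any net length change, so an axial force P (same in every segment) develops. Compatibility: P · Σ Lᵢ/(AᵢEᵢ) = δ_free.
The series flexibility is Σ Lᵢ/(AᵢEᵢ) = 500/(925×104×10³) + 600/(1850×100×10³) = 8.441×10⁻⁶ mm/N.
So P = 2.316 / 8.441×10⁻⁶ = 274.4 kN, tensile.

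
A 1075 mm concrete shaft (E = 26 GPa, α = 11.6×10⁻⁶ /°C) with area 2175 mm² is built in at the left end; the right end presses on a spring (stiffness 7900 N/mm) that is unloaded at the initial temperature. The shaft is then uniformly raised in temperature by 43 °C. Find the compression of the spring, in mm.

If the spring were absent the shaft would lengthen by αΔT L = 11.6×10⁻⁶ × 43 × 1075 = 0.5362 mm.
With a force P in the spring, the elastic change of the shaft is PL/(AE) and that of the spring is P/k; compatibility requires their sum to equal δ_free.
P [ L/(AE) + 1/k ] = δ_free → P [ 1075/(2175×26×10³) + 1/(7900) ] = 0.5362.
P = 0.5362 / 0.0001456 = 3683 N.
Spring compression = P/k = 3683/(7900) = 0.4662 mm.

δ ≈ 0.466 mm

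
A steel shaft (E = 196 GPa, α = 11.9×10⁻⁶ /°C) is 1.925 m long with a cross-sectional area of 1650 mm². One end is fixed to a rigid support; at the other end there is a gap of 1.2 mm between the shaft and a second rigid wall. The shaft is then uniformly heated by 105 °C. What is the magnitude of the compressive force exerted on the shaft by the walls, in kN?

Unrestrained expansion: δ_free = αΔT L = 11.9×10⁻⁶ × 105 × 1925 = 2.405 mm.
The gap closes (δ_free > 1.2 mm) and the wall then resists a further 2.405 − 1.2 = 1.205 mm of expansion.
Compatibility: PL/(AE) = 1.205 mm, so σ = P/A = E × (1.205/1925) = 122.7 MPa.
Force on the wall = σA = 122.7 × 1650 mm² = 202.5 kN.

P ≈ 202 kN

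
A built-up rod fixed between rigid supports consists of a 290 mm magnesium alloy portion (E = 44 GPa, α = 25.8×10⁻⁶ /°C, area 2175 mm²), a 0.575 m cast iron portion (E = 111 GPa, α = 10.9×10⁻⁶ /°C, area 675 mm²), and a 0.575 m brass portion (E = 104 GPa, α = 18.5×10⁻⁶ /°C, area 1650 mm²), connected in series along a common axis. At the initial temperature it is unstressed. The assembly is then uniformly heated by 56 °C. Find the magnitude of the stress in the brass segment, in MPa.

σ ≈ 58.9 MPa (compressive)

Free thermal expansion of the whole bar: Σ αᵢΔT Lᵢ = 25.8×10⁻⁶×56×290 + 10.9×10⁻⁶×56×575 + 18.5×10⁻⁶×56×575 = 1.366 mm.
The rigid supports impose zero overall length change; the single axial force P common to all segments must satisfy P Σ Lᵢ/(AᵢEᵢ) = δ_free.
The series flexibility is Σ Lᵢ/(AᵢEᵢ) = 290/(2175×44×10³) + 575/(675×111×10³) + 575/(1650×104×10³) = 1.406×10⁻⁵ mm/N.
P = 1.366 / 1.406×10⁻⁵ = 97160 N = 97.16 kN, compressive.
σ_{brass} = P / A = 97160 / 1650 = 58.89 MPa.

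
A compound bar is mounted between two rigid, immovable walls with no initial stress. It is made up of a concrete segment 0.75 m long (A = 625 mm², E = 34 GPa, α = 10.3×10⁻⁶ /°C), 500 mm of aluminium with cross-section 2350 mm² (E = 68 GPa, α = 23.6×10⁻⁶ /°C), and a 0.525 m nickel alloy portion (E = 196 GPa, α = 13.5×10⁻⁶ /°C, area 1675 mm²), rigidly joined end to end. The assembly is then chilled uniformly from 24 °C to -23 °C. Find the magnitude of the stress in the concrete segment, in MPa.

σ ≈ 50 MPa (tensile)

Free thermal contraction of the whole bar: Σ αᵢΔT Lᵢ = 10.3×10⁻⁶×47×750 + 23.6×10⁻⁶×47×500 + 13.5×10⁻⁶×47×525 = 1.251 mm.
The walls prevent any net length change, so an axial force P (same in every segment) develops. Compatibility: P · Σ Lᵢ/(AᵢEᵢ) = δ_free.
Σ Lᵢ/(AᵢEᵢ) = 750/(625×34×10³) + 500/(2350×68×10³) + 525/(1675×196×10³) = 4.002×10⁻⁵ mm/N.
P = 1.251 / 4.002×10⁻⁵ = 31250 N = 31.25 kN, tensile.
σ_{concrete} = P / A = 31250 / 625 = 50 MPa.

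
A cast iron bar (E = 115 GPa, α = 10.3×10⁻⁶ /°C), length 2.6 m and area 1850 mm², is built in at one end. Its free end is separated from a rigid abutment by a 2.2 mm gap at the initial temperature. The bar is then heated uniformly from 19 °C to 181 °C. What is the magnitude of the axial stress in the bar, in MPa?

σ ≈ 94.6 MPa (compressive)

Unrestrained expansion: δ_free = αΔT L = 10.3×10⁻⁶ × 162 × 2600 = 4.338 mm.
The gap closes (δ_free > 2.2 mm) and the wall then resists a further 4.338 − 2.2 = 2.138 mm of expansion.
That suppressed elongation corresponds to σ = E·Δ/L = 115×10³ × 2.138/2600 = 94.58 MPa.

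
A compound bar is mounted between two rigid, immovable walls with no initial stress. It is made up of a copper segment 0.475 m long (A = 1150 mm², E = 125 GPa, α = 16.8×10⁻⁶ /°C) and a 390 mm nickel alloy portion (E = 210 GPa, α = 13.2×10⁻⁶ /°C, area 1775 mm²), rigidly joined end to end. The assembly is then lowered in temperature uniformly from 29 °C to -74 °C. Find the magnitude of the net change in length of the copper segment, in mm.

|ΔL| ≈ 0.205 mm

Free thermal contraction of the whole bar: Σ αᵢΔT Lᵢ = 16.8×10⁻⁶×103×475 + 13.2×10⁻⁶×103×390 = 1.352 mm.
The walls prevent any net length change, so an axial force P (same in every segment) develops. Compatibility: P · Σ Lᵢ/(AᵢEᵢ) = δ_free.
The series flexibility is Σ Lᵢ/(AᵢEᵢ) = 475/(1150×125×10³) + 390/(1775×210×10³) = 4.351×10⁻⁶ mm/N.
Hence P = δ_free / Σ(L/AE) = 1.352/4.351×10⁻⁶ = 310.8 kN (tensile).
For the copper segment, free thermal change = 16.8×10⁻⁶×103×475 = 0.8219 mm and elastic change from P = 310800×475/(1150×125×10³) = 1.027 mm; these oppose, so the net change is 0.205 mm (segment lengthens).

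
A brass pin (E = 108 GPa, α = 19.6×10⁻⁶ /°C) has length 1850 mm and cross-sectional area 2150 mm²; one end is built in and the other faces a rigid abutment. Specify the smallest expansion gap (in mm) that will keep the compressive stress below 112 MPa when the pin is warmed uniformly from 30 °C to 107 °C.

Free expansion if unrestrained: δ_free = αΔT L = 19.6×10⁻⁶ × 77 × 1850 = 2.792 mm.
A stress of 112 MPa corresponds to the wall pushing the pin back by σL/E = 112×1850/(108×10³) = 1.919 mm.
So the gap has to take up the difference, g_min = δ_free − σL/E = 2.792 − 1.919 = 0.8735 mm.

g ≈ 0.874 mm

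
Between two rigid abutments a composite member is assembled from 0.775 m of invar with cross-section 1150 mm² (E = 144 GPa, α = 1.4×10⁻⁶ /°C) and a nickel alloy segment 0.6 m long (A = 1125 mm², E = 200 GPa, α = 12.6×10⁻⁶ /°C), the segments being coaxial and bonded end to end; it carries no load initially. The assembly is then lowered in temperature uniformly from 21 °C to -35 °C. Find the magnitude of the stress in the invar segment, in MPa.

Free thermal contraction of the whole bar: Σ αᵢΔT Lᵢ = 1.4×10⁻⁶×56×775 + 12.6×10⁻⁶×56×600 = 0.4841 mm.
Since the ends are fixed, an axial force P builds up, equal in every segment, with P · Σ Lᵢ/(AᵢEᵢ) = δ_free.
Σ Lᵢ/(AᵢEᵢ) = 775/(1150×144×10³) + 600/(1125×200×10³) = 7.347×10⁻⁶ mm/N.
Hence P = δ_free / Σ(L/AE) = 0.4841/7.347×10⁻⁶ = 65.9 kN (tensile).
σ_{invar} = P / A = 65900 / 1150 = 57.3 MPa.

σ ≈ 57.3 MPa (tensile)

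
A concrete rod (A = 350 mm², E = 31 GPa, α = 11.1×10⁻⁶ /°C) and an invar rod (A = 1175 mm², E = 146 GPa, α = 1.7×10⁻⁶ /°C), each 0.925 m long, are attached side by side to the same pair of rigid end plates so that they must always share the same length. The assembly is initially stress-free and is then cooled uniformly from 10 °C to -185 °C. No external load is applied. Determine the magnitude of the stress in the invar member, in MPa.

σ ≈ 15.9 MPa (compressive)

The concrete has the larger α, so on cooling it would change length more than the invar if both were free. The rigid plates force a common final length, so the concrete is put into tension and the invar into compression, with equal and opposite forces P (no external load).
Equating the net (thermal + elastic) strains gives |α₁ − α₂|·ΔT = P·[1/(A₁E₁) + 1/(A₂E₂)].
|α₁ − α₂|·ΔT = 9.4×10⁻⁶ × 195 = 0.001833.
1/(A₁E₁) + 1/(A₂E₂) = 1/(350×31×10³) + 1/(1175×146×10³) = 9.8×10⁻⁸ N⁻¹.
P = 0.001833 / 9.8×10⁻⁸ = 18710 N = 18.71 kN.
σ_{invar} = P/A₂ = 18710/1175 = 15.92 MPa, compressive.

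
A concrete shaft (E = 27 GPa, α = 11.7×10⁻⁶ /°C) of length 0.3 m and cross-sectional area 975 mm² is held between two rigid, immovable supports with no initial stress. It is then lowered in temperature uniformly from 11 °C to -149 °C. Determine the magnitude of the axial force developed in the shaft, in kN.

With zero net strain, σ = E·αΔT = 27 GPa × 11.7×10⁻⁶ × 160 = 50.54 MPa.
Axial force P = σA = 50.54 × 975 = 49280 N = 49.28 kN, tensile.

P ≈ 49.3 kN (tensile)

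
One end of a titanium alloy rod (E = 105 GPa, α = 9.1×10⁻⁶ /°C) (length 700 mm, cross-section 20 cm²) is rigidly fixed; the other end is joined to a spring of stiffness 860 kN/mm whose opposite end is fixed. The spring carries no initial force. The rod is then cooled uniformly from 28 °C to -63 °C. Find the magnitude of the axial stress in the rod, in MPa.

σ ≈ 64.5 MPa (tensile)

If the spring were absent the rod would shorten by αΔT L = 9.1×10⁻⁶ × 91 × 700 = 0.5797 mm.
Let P be the tensile force in the spring. The rod extends elastically by PL/(AE) and the spring stretches by P/k; together these equal δ_free.
So P = δ_free / [L/(AE) + 1/k] = 0.5797 / [ 700/(2000×105×10³) + 1/(860×10³) ].
P = 0.5797 / 4.496×10⁻⁶ = 128900 N.
σ = P/A = 128900/2000 = 64.46 MPa.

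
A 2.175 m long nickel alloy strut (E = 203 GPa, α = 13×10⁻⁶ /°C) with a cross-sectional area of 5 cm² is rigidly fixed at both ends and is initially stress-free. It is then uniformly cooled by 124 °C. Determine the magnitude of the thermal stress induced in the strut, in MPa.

Because both ends are immovable the net strain is zero, and the suppressed thermal strain is αΔT = 13×10⁻⁶ × 124 = 1612×10⁻⁶.
σ = EαΔT = 203×10³ × 13×10⁻⁶ × 124 = 327.2 MPa (tensile; the strut is trying to contract).

σ ≈ 327 MPa (tensile)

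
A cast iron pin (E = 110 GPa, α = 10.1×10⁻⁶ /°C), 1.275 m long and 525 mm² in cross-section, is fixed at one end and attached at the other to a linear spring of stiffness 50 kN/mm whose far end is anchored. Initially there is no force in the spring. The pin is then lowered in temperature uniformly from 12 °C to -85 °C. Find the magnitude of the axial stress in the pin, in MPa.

σ ≈ 56.5 MPa (tensile)

If the spring were absent the pin would shorten by αΔT L = 10.1×10⁻⁶ × 97 × 1275 = 1.249 mm.
With a force P in the spring, the elastic change of the pin is PL/(AE) and that of the spring is P/k; compatibility requires their sum to equal δ_free.
P [ L/(AE) + 1/k ] = δ_free → P [ 1275/(525×110×10³) + 1/(50×10³) ] = 1.249.
P = 1.249 / 4.208×10⁻⁵ = 29690 N.
σ = P/A = 29690/525 = 56.54 MPa.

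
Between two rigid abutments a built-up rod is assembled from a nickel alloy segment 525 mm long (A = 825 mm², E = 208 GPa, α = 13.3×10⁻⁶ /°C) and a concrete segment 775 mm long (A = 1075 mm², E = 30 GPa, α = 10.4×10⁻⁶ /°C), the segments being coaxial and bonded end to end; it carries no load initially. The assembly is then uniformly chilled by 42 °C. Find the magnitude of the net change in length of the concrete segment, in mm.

With the walls removed the bar would change length by δ_free = Σ αᵢΔT Lᵢ = 13.3×10⁻⁶×42×525 + 10.4×10⁻⁶×42×775 = 0.6318 mm.
The rigid supports impose zero overall length change; the single axial force P common to all segments must satisfy P Σ Lᵢ/(AᵢEᵢ) = δ_free.
Σ Lᵢ/(AᵢEᵢ) = 525/(825×208×10³) + 775/(1075×30×10³) = 2.709×10⁻⁵ mm/N.
Hence P = δ_free / Σ(L/AE) = 0.6318/2.709×10⁻⁵ = 23.32 kN (tensile).
For the concrete segment, free thermal change = 10.4×10⁻⁶×42×775 = 0.3385 mm and elastic change from P = 23320×775/(1075×30×10³) = 0.5604 mm; these oppose, so the net change is 0.222 mm (segment lengthens).

|ΔL| ≈ 0.222 mm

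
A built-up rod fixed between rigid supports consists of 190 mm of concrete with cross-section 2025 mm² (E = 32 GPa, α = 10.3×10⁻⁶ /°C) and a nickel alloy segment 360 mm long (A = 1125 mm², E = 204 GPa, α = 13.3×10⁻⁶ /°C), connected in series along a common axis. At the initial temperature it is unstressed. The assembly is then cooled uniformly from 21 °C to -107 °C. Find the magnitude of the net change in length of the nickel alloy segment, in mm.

Free thermal contraction of the whole bar: Σ αᵢΔT Lᵢ = 10.3×10⁻⁶×128×190 + 13.3×10⁻⁶×128×360 = 0.8634 mm.
The rigid supports impose zero overall length change; the single axial force P common to all segments must satisfy P Σ Lᵢ/(AᵢEᵢ) = δ_free.
Σ Lᵢ/(AᵢEᵢ) = 190/(2025×32×10³) + 360/(1125×204×10³) = 4.501×10⁻⁶ mm/N.
So P = 0.8634 / 4.501×10⁻⁶ = 191.8 kN, tensile.
For the nickel alloy segment, free thermal change = 13.3×10⁻⁶×128×360 = 0.6129 mm and elastic change from P = 191800×360/(1125×204×10³) = 0.3009 mm; these oppose, so the net change is 0.312 mm (segment shortens).

|ΔL| ≈ 0.312 mm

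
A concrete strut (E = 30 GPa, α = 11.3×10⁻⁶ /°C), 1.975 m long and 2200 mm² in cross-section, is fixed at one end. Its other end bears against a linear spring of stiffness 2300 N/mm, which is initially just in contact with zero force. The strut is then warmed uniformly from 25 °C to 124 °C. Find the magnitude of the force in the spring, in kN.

P ≈ 4.75 kN

The unrestrained thermal change is αΔT L = 11.3×10⁻⁶ × 99 × 1975 = 2.209 mm.
Let P be the compressive force at the spring. The strut shortens elastically by PL/(AE) and the spring compresses by P/k; together these equal δ_free.
P [ L/(AE) + 1/k ] = δ_free → P [ 1975/(2200×30×10³) + 1/(2300) ] = 2.209.
P = 2.209 / 0.0004647 = 4754 N.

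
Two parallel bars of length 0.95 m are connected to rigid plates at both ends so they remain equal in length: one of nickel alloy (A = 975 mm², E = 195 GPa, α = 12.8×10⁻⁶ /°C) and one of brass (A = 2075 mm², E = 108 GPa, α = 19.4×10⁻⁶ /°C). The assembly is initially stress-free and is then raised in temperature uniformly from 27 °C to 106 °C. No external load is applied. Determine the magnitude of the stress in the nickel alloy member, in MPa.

σ ≈ 55 MPa (tensile)

Equilibrium of a rigid end plate with no external load gives equal and opposite internal forces ±P in the two members. Since α_{brass} > α_{nickel alloy}, heating drives the brass into compression and the nickel alloy into tension.
Compatibility of the two members (thermal + elastic change equal): (α₁ − α₂)ΔT = P·[1/(A₁E₁) + 1/(A₂E₂)].
|α₁ − α₂|·ΔT = 6.6×10⁻⁶ × 79 = 0.0005214.
1/(A₁E₁) + 1/(A₂E₂) = 1/(975×195×10³) + 1/(2075×108×10³) = 9.722×10⁻⁹ N⁻¹.
So P = 0.0005214 / 9.722×10⁻⁹ = 53.63 kN.
σ_{nickel alloy} = P/A₁ = 53630/975 = 55.01 MPa, tensile.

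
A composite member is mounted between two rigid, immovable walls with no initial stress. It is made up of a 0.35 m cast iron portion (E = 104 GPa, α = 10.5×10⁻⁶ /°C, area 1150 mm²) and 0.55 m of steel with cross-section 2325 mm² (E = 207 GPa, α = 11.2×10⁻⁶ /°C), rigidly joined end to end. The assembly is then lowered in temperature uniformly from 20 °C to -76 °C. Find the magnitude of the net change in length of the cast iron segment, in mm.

|ΔL| ≈ 0.326 mm

Free thermal contraction of the whole bar: Σ αᵢΔT Lᵢ = 10.5×10⁻⁶×96×350 + 11.2×10⁻⁶×96×550 = 0.9442 mm.
The rigid supports impose zero overall length change; the single axial force P common to all segments must satisfy P Σ Lᵢ/(AᵢEᵢ) = δ_free.
The series flexibility is Σ Lᵢ/(AᵢEᵢ) = 350/(1150×104×10³) + 550/(2325×207×10³) = 4.069×10⁻⁶ mm/N.
P = 0.9442 / 4.069×10⁻⁶ = 232000 N = 232 kN, tensile.
For the cast iron segment, free thermal change = 10.5×10⁻⁶×96×350 = 0.3528 mm and elastic change from P = 232000×350/(1150×104×10³) = 0.679 mm; these oppose, so the net change is 0.326 mm (segment lengthens).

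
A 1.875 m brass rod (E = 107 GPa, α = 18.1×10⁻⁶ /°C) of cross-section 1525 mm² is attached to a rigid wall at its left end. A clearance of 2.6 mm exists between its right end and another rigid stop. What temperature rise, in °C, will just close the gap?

Contact occurs when the free expansion equals the gap: αΔT L = 2.6 mm.
So ΔT = g/(αL) = 2.6/(18.1×10⁻⁶ × 1875) = 76.61 °C.

ΔT ≈ 76.6 °C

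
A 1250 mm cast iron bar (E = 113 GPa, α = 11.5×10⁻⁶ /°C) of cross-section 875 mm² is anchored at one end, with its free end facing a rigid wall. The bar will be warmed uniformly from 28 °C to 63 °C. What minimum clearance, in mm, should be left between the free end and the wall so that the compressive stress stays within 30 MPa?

g ≈ 0.171 mm

Free expansion if unrestrained: δ_free = αΔT L = 11.5×10⁻⁶ × 35 × 1250 = 0.5031 mm.
A stress of 30 MPa corresponds to the wall pushing the bar back by σL/E = 30×1250/(113×10³) = 0.3319 mm.
So the gap has to take up the difference, g_min = δ_free − σL/E = 0.5031 − 0.3319 = 0.1713 mm.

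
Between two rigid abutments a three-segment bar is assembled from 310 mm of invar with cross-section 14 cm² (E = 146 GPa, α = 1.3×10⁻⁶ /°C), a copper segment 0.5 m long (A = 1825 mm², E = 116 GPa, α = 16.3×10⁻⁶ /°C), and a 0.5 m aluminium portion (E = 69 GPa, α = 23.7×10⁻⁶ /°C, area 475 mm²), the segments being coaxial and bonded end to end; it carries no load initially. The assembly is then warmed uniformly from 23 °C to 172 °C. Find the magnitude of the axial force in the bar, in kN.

P ≈ 159 kN (compressive)

If the supports were absent, the total length change would be Σ αᵢΔT Lᵢ = 1.3×10⁻⁶×149×310 + 16.3×10⁻⁶×149×500 + 23.7×10⁻⁶×149×500 = 3.04 mm.
The walls prevent any net length change, so an axial force P (same in every segment) develops. Compatibility: P · Σ Lᵢ/(AᵢEᵢ) = δ_free.
The series flexibility is Σ Lᵢ/(AᵢEᵢ) = 310/(1400×146×10³) + 500/(1825×116×10³) + 500/(475×69×10³) = 1.913×10⁻⁵ mm/N.
So P = 3.04 / 1.913×10⁻⁵ = 158.9 kN, compressive.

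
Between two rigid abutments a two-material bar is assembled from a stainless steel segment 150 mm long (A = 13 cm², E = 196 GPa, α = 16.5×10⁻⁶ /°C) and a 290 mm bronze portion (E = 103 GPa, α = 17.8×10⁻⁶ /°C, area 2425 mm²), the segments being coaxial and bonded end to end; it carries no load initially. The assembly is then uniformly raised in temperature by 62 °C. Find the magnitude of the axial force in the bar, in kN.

P ≈ 271 kN (compressive)

With the walls removed the bar would change length by δ_free = Σ αᵢΔT Lᵢ = 16.5×10⁻⁶×62×150 + 17.8×10⁻⁶×62×290 = 0.4735 mm.
The walls prevent any net length change, so an axial force P (same in every segment) develops. Compatibility: P · Σ Lᵢ/(AᵢEᵢ) = δ_free.
Σ Lᵢ/(AᵢEᵢ) = 150/(1300×196×10³) + 290/(2425×103×10³) = 1.75×10⁻⁶ mm/N.
P = 0.4735 / 1.75×10⁻⁶ = 270600 N = 270.6 kN, compressive.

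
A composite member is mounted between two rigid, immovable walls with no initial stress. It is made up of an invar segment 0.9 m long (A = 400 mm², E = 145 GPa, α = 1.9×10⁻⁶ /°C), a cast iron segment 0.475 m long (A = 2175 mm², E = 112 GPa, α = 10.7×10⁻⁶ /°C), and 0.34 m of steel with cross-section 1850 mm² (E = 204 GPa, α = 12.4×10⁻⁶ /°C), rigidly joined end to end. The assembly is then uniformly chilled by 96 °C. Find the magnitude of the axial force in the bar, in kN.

If the supports were absent, the total length change would be Σ αᵢΔT Lᵢ = 1.9×10⁻⁶×96×900 + 10.7×10⁻⁶×96×475 + 12.4×10⁻⁶×96×340 = 1.057 mm.
Since the ends are fixed, an axial force P builds up, equal in every segment, with P · Σ Lᵢ/(AᵢEᵢ) = δ_free.
The series flexibility is Σ Lᵢ/(AᵢEᵢ) = 900/(400×145×10³) + 475/(2175×112×10³) + 340/(1850×204×10³) = 1.837×10⁻⁵ mm/N.
P = 1.057 / 1.837×10⁻⁵ = 57540 N = 57.54 kN, tensile.

P ≈ 57.5 kN (tensile)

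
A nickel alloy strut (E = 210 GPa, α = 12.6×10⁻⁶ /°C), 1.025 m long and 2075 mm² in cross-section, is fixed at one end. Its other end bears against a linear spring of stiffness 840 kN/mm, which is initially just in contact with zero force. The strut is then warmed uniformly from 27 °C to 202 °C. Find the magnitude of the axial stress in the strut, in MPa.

The unrestrained thermal change is αΔT L = 12.6×10⁻⁶ × 175 × 1025 = 2.26 mm.
Let P be the compressive force at the spring. The strut shortens elastically by PL/(AE) and the spring compresses by P/k; together these equal δ_free.
P [ L/(AE) + 1/k ] = δ_free → P [ 1025/(2075×210×10³) + 1/(840×10³) ] = 2.26.
P = 2.26 / 3.543×10⁻⁶ = 638000 N.
σ = P/A = 638000/2075 = 307.5 MPa.

σ ≈ 307 MPa (compressive)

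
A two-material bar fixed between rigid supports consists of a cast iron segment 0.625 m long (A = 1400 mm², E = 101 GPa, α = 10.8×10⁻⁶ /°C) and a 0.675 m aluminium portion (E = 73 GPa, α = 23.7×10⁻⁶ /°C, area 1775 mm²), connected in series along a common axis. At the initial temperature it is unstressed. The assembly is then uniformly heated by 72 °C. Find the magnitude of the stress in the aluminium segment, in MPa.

σ ≈ 95.8 MPa (compressive)

Free thermal expansion of the whole bar: Σ αᵢΔT Lᵢ = 10.8×10⁻⁶×72×625 + 23.7×10⁻⁶×72×675 = 1.638 mm.
Since the ends are fixed, an axial force P builds up, equal in every segment, with P · Σ Lᵢ/(AᵢEᵢ) = δ_free.
The series flexibility is Σ Lᵢ/(AᵢEᵢ) = 625/(1400×101×10³) + 675/(1775×73×10³) = 9.629×10⁻⁶ mm/N.
So P = 1.638 / 9.629×10⁻⁶ = 170.1 kN, compressive.
σ_{aluminium} = P / A = 170100 / 1775 = 95.82 MPa.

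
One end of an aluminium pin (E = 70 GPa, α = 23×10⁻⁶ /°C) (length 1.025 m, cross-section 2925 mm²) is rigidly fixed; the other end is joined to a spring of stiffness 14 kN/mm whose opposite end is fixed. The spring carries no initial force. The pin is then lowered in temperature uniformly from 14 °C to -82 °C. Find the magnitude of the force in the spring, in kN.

Free thermal contraction: δ_free = αΔT L = 23×10⁻⁶ × 96 × 1025 = 2.263 mm.
Let P be the tensile force in the spring. The pin extends elastically by PL/(AE) and the spring stretches by P/k; together these equal δ_free.
P [ L/(AE) + 1/k ] = δ_free → P [ 1025/(2925×70×10³) + 1/(14×10³) ] = 2.263.
P = 2.263 / 7.643×10⁻⁵ = 29610 N.

P ≈ 29.6 kN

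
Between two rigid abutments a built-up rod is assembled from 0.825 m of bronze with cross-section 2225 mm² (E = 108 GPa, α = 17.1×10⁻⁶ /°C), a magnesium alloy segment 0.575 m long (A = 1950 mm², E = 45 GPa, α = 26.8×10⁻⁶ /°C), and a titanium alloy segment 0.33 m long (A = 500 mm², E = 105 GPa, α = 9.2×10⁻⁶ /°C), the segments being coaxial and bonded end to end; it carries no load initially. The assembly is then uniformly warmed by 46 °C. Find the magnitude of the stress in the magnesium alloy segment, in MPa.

If the supports were absent, the total length change would be Σ αᵢΔT Lᵢ = 17.1×10⁻⁶×46×825 + 26.8×10⁻⁶×46×575 + 9.2×10⁻⁶×46×330 = 1.497 mm.
Since the ends are fixed, an axial force P builds up, equal in every segment, with P · Σ Lᵢ/(AᵢEᵢ) = δ_free.
Σ Lᵢ/(AᵢEᵢ) = 825/(2225×108×10³) + 575/(1950×45×10³) + 330/(500×105×10³) = 1.627×10⁻⁵ mm/N.
P = 1.497 / 1.627×10⁻⁵ = 92030 N = 92.03 kN, compressive.
σ_{magnesium alloy} = P / A = 92030 / 1950 = 47.19 MPa.

σ ≈ 47.2 MPa (compressive)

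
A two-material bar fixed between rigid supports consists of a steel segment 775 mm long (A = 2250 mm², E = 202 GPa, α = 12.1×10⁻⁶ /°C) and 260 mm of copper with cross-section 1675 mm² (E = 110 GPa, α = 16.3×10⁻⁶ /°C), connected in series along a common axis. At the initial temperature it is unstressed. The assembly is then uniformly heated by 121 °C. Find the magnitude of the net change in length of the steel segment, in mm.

If the supports were absent, the total length change would be Σ αᵢΔT Lᵢ = 12.1×10⁻⁶×121×775 + 16.3×10⁻⁶×121×260 = 1.647 mm.
The rigid supports impose zero overall length change; the single axial force P common to all segments must satisfy P Σ Lᵢ/(AᵢEᵢ) = δ_free.
The series flexibility is Σ Lᵢ/(AᵢEᵢ) = 775/(2250×202×10³) + 260/(1675×110×10³) = 3.116×10⁻⁶ mm/N.
So P = 1.647 / 3.116×10⁻⁶ = 528.7 kN, compressive.
For the steel segment, free thermal change = 12.1×10⁻⁶×121×775 = 1.135 mm and elastic change from P = 528700×775/(2250×202×10³) = 0.9015 mm; these oppose, so the net change is 0.233 mm (segment lengthens).

|ΔL| ≈ 0.233 mm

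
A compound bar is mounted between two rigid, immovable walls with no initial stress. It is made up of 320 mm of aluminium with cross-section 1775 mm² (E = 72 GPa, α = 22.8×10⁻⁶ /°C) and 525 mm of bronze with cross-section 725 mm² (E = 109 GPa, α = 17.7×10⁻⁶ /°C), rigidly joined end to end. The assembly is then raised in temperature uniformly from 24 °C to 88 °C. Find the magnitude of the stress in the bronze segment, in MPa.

σ ≈ 160 MPa (compressive)

With the walls removed the bar would change length by δ_free = Σ αᵢΔT Lᵢ = 22.8×10⁻⁶×64×320 + 17.7×10⁻⁶×64×525 = 1.062 mm.
Since the ends are fixed, an axial force P builds up, equal in every segment, with P · Σ Lᵢ/(AᵢEᵢ) = δ_free.
The series flexibility is Σ Lᵢ/(AᵢEᵢ) = 320/(1775×72×10³) + 525/(725×109×10³) = 9.147×10⁻⁶ mm/N.
P = 1.062 / 9.147×10⁻⁶ = 116100 N = 116.1 kN, compressive.
σ_{bronze} = P / A = 116100 / 725 = 160.1 MPa.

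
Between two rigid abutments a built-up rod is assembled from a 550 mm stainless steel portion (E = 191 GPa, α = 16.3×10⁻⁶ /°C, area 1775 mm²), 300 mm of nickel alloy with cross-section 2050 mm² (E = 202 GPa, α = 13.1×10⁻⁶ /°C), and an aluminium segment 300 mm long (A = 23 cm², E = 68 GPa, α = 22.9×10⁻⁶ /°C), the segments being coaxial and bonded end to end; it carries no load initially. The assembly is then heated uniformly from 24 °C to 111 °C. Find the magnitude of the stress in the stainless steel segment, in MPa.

Free thermal expansion of the whole bar: Σ αᵢΔT Lᵢ = 16.3×10⁻⁶×87×550 + 13.1×10⁻⁶×87×300 + 22.9×10⁻⁶×87×300 = 1.72 mm.
The walls prevent any net length change, so an axial force P (same in every segment) develops. Compatibility: P · Σ Lᵢ/(AᵢEᵢ) = δ_free.
The series flexibility is Σ Lᵢ/(AᵢEᵢ) = 550/(1775×191×10³) + 300/(2050×202×10³) + 300/(2300×68×10³) = 4.265×10⁻⁶ mm/N.
Hence P = δ_free / Σ(L/AE) = 1.72/4.265×10⁻⁶ = 403.2 kN (compressive).
σ_{stainless steel} = P / A = 403200 / 1775 = 227.1 MPa.

σ ≈ 227 MPa (compressive)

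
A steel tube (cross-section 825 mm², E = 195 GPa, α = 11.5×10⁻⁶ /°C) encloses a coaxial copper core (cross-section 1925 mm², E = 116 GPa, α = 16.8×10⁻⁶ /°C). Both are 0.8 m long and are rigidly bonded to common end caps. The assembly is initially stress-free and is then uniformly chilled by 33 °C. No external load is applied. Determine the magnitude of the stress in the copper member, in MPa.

Equilibrium of a rigid end plate with no external load gives equal and opposite internal forces ±P in the two members. Since α_{copper} > α_{steel}, cooling drives the copper into tension and the steel into compression.
Compatibility of the two members (thermal + elastic change equal): (α₁ − α₂)ΔT = P·[1/(A₁E₁) + 1/(A₂E₂)].
|α₁ − α₂|·ΔT = 5.3×10⁻⁶ × 33 = 0.0001749.
1/(A₁E₁) + 1/(A₂E₂) = 1/(825×195×10³) + 1/(1925×116×10³) = 1.069×10⁻⁸ N⁻¹.
So P = 0.0001749 / 1.069×10⁻⁸ = 16.35 kN.
σ_{copper} = P/A₂ = 16350/1925 = 8.496 MPa, tensile.

σ ≈ 8.5 MPa (tensile)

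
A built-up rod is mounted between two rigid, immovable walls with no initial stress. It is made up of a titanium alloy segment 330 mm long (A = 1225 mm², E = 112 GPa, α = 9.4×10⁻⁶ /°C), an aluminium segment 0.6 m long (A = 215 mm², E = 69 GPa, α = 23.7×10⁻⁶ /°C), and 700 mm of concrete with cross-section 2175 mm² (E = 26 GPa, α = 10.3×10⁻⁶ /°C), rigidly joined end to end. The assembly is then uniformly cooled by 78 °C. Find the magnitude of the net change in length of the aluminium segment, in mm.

|ΔL| ≈ 0.292 mm

With the walls removed the bar would change length by δ_free = Σ αᵢΔT Lᵢ = 9.4×10⁻⁶×78×330 + 23.7×10⁻⁶×78×600 + 10.3×10⁻⁶×78×700 = 1.913 mm.
Since the ends are fixed, an axial force P builds up, equal in every segment, with P · Σ Lᵢ/(AᵢEᵢ) = δ_free.
Σ Lᵢ/(AᵢEᵢ) = 330/(1225×112×10³) + 600/(215×69×10³) + 700/(2175×26×10³) = 5.523×10⁻⁵ mm/N.
Hence P = δ_free / Σ(L/AE) = 1.913/5.523×10⁻⁵ = 34.65 kN (tensile).
For the aluminium segment, free thermal change = 23.7×10⁻⁶×78×600 = 1.109 mm and elastic change from P = 34650×600/(215×69×10³) = 1.401 mm; these oppose, so the net change is 0.292 mm (segment lengthens).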